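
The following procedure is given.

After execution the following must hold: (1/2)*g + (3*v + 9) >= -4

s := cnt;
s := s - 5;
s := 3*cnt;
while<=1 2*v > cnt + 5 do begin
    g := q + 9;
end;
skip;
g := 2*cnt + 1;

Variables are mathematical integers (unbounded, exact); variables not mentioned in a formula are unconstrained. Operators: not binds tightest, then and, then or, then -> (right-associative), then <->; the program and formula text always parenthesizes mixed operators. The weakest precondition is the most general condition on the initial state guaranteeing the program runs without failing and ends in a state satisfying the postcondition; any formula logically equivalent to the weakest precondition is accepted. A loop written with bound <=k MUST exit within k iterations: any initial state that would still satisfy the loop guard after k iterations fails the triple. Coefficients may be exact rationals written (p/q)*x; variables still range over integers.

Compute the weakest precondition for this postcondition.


Working backward. After the program, the postcondition (1/2)*g + (3*v + 9) >= -4 must hold; in canonical form it is (1/2)*g + 3*v >= -13.
Before g := 2*cnt + 1: cnt + 3*v >= -27/2
Before skip: cnt + 3*v >= -27/2
Before the loop (bound <=1), unroll the exhaustion recursion (WP_0 = exit-now case; WP_j = one more guarded iteration, up to j = 1):
  WP_0: (not (2*v > cnt + 5)) and cnt + 3*v >= -27/2
  WP_1: (2*v > cnt + 5 -> ((not (2*v > cnt + 5)) and cnt + 3*v >= -27/2)) and ((not (2*v > cnt + 5)) -> cnt + 3*v >= -27/2)
So before the loop: (2*v > cnt + 5 -> ((not (2*v > cnt + 5)) and cnt + 3*v >= -27/2)) and ((not (2*v > cnt + 5)) -> cnt + 3*v >= -27/2)
Before s := 3*cnt: (2*v > cnt + 5 -> ((not (2*v > cnt + 5)) and cnt + 3*v >= -27/2)) and ((not (2*v > cnt + 5)) -> cnt + 3*v >= -27/2)
Before s := s - 5: (2*v > cnt + 5 -> ((not (2*v > cnt + 5)) and cnt + 3*v >= -27/2)) and ((not (2*v > cnt + 5)) -> cnt + 3*v >= -27/2)
Before s := cnt: (2*v > cnt + 5 -> ((not (2*v > cnt + 5)) and cnt + 3*v >= -27/2)) and ((not (2*v > cnt + 5)) -> cnt + 3*v >= -27/2)
Answer: WP = (2*v > cnt + 5 -> ((not (2*v > cnt + 5)) and cnt + 3*v >= -27/2)) and ((not (2*v > cnt + 5)) -> cnt + 3*v >= -27/2)


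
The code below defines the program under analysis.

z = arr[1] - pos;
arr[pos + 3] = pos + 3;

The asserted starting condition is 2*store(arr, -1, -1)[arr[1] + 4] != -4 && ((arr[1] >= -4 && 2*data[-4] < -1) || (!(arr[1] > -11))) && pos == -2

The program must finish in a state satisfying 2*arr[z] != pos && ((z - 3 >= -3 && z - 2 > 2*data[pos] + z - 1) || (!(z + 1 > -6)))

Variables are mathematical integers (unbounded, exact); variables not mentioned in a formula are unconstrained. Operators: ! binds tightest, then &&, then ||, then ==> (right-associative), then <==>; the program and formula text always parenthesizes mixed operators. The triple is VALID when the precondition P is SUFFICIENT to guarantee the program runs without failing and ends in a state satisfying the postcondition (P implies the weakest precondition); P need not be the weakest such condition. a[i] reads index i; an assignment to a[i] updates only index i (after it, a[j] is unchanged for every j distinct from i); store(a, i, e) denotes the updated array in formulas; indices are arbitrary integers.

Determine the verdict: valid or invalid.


Working backward. After the program, the postcondition 2*arr[z] != pos && ((z - 3 >= -3 && z - 2 > 2*data[pos] + z - 1) || (!(z + 1 > -6))) must hold; in canonical form it is 2*arr[z] != pos && ((z >= 0 && 2*data[pos] < -1) || (!(z > -7))).
Before arr[pos + 3] := pos + 3: 2*store(arr, pos + 3, pos + 3)[z] != pos && ((z >= 0 && 2*data[pos] < -1) || (!(z > -7)))
Before z := arr[1] - pos: 2*store(arr, pos + 3, pos + 3)[arr[1] - pos] != pos && ((arr[1] >= pos && 2*data[pos] < -1) || (!(arr[1] > pos - 7)))
The weakest precondition is 2*store(arr, pos + 3, pos + 3)[arr[1] - pos] != pos && ((arr[1] >= pos && 2*data[pos] < -1) || (!(arr[1] > pos - 7))).
Check whether 2*store(arr, -1, -1)[arr[1] + 4] != -4 && ((arr[1] >= -4 && 2*data[-4] < -1) || (!(arr[1] > -11))) && pos == -2 implies it.
Countermodel: at the initial state arr = {[-4] = 3, [-2] = 3, [-1] = 3, [0] = -1, [1] = -2, [2] = 6, elsewhere 3}, data = {[-4] = -6517, [-2] = 5, [-1] = 5, [0] = 5, [1] = 5, [2] = 5, elsewhere 5}, pos = -2, the precondition holds but the weakest precondition fails.
Answer: invalid


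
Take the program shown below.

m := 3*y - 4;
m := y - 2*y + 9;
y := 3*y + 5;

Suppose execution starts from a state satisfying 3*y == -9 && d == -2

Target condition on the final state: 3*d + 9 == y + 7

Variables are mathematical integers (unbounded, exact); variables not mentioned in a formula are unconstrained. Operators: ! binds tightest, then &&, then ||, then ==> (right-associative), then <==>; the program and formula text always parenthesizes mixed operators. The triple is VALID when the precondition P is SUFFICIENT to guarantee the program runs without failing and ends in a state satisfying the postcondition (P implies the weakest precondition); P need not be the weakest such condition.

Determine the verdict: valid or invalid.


Working backward. After the program, the postcondition 3*d + 9 == y + 7 must hold; in canonical form it is 3*d == y - 2.
Before y := 3*y + 5: 3*d == 3*y + 3
Before m := y - 2*y + 9: 3*d == 3*y + 3
Before m := 3*y - 4: 3*d == 3*y + 3
The weakest precondition is 3*d == 3*y + 3.
Check whether 3*y == -9 && d == -2 implies it.
Every state satisfying the precondition satisfies the weakest precondition: the implication holds.
Answer: valid


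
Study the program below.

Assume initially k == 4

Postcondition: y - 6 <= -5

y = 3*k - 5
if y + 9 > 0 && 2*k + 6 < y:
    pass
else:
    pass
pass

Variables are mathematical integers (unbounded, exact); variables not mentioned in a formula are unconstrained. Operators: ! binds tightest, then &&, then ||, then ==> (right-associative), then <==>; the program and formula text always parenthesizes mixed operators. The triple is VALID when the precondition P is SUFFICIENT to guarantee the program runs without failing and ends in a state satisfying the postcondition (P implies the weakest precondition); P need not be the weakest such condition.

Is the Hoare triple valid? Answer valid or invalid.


Working backward. After the program, the postcondition y - 6 <= -5 must hold; in canonical form it is y <= 1.
Before skip: y <= 1
Then branch requires y <= 1; else branch requires y <= 1.
Before the if: ((y > -9 && 2*k < y - 6) ==> y <= 1) && ((!(y > -9 && 2*k < y - 6)) ==> y <= 1)
Before y := 3*k - 5: ((3*k > -4 && k > 11) ==> 3*k <= 6) && ((!(3*k > -4 && k > 11)) ==> 3*k <= 6)
The weakest precondition is ((3*k > -4 && k > 11) ==> 3*k <= 6) && ((!(3*k > -4 && k > 11)) ==> 3*k <= 6).
Check whether k == 4 implies it.
Countermodel: at the initial state k = 4, the precondition holds but the weakest precondition fails.
Answer: invalid


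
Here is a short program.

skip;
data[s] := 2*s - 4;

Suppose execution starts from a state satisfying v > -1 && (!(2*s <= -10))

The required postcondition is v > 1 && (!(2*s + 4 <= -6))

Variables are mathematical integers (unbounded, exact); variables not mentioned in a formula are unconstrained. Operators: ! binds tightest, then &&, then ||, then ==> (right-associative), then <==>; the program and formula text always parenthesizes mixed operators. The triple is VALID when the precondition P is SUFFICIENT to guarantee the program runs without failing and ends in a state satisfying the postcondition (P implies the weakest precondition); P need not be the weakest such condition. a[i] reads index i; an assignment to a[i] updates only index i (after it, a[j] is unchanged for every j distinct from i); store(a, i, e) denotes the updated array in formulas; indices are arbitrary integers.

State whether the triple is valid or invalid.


Working backward. After the program, the postcondition v > 1 && (!(2*s + 4 <= -6)) must hold; in canonical form it is v > 1 && (!(2*s <= -10)).
Before data[s] := 2*s - 4: v > 1 && (!(2*s <= -10))
Before skip: v > 1 && (!(2*s <= -10))
The weakest precondition is v > 1 && (!(2*s <= -10)).
Check whether v > -1 && (!(2*s <= -10)) implies it.
Countermodel: at the initial state s = -4, v = 0, the precondition holds but the weakest precondition fails.
Answer: invalid


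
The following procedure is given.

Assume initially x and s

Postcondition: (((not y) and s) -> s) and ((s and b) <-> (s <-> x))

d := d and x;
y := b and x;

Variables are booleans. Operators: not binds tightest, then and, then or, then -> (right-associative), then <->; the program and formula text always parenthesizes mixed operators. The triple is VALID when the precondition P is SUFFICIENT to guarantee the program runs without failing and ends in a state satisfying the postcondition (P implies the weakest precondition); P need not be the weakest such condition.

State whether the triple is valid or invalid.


Working backward. After the program, (((not y) and s) -> s) and ((s and b) <-> (s <-> x)) must hold.
Before y := b and x: (((not (b and x)) and s) -> s) and ((s and b) <-> (s <-> x))
Before d := d and x: (((not (b and x)) and s) -> s) and ((s and b) <-> (s <-> x))
The weakest precondition is (((not (b and x)) and s) -> s) and ((s and b) <-> (s <-> x)).
Check whether x and s implies it.
Countermodel: at the initial state b = false, s = true, x = true, the precondition holds but the weakest precondition fails.
Answer: invalid


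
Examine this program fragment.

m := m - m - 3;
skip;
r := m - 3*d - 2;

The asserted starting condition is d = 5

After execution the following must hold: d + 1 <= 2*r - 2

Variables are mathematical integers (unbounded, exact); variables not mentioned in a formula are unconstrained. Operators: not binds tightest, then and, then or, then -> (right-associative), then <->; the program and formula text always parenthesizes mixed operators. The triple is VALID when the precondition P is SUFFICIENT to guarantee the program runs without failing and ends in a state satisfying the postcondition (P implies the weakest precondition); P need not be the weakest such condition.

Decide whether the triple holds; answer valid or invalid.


Working backward. After the program, the postcondition d + 1 <= 2*r - 2 must hold; in canonical form it is d <= 2*r - 3.
Before r := m - 3*d - 2: 7*d <= 2*m - 7
Before skip: 7*d <= 2*m - 7
Before m := m - m - 3: 7*d <= -13
The weakest precondition is 7*d <= -13.
Check whether d = 5 implies it.
Countermodel: at the initial state d = 5, the precondition holds but the weakest precondition fails.
Answer: invalid


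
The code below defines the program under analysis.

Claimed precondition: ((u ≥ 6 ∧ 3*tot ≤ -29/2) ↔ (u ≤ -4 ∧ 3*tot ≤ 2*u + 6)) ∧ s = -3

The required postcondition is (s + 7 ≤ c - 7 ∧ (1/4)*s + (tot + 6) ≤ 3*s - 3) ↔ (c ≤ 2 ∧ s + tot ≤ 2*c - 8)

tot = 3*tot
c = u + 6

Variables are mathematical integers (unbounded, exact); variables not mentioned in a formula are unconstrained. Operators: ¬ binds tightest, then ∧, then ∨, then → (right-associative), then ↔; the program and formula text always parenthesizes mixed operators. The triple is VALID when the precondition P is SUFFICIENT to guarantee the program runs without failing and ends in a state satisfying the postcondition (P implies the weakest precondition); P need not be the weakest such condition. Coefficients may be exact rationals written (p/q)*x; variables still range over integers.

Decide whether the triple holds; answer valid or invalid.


Working backward. After the program, the postcondition (s + 7 ≤ c - 7 ∧ (1/4)*s + (tot + 6) ≤ 3*s - 3) ↔ (c ≤ 2 ∧ s + tot ≤ 2*c - 8) must hold; in canonical form it is (s ≤ c - 14 ∧ tot ≤ (11/4)*s - 9) ↔ (c ≤ 2 ∧ s + tot ≤ 2*c - 8).
Before c := u + 6: (s ≤ u - 8 ∧ tot ≤ (11/4)*s - 9) ↔ (u ≤ -4 ∧ s + tot ≤ 2*u + 4)
Before tot := 3*tot: (s ≤ u - 8 ∧ 3*tot ≤ (11/4)*s - 9) ↔ (u ≤ -4 ∧ s + 3*tot ≤ 2*u + 4)
The weakest precondition is (s ≤ u - 8 ∧ 3*tot ≤ (11/4)*s - 9) ↔ (u ≤ -4 ∧ s + 3*tot ≤ 2*u + 4).
Check whether ((u ≥ 6 ∧ 3*tot ≤ -29/2) ↔ (u ≤ -4 ∧ 3*tot ≤ 2*u + 6)) ∧ s = -3 implies it.
Countermodel: at the initial state s = -3, tot = -1, u = -5, the precondition holds but the weakest precondition fails.
Answer: invalid


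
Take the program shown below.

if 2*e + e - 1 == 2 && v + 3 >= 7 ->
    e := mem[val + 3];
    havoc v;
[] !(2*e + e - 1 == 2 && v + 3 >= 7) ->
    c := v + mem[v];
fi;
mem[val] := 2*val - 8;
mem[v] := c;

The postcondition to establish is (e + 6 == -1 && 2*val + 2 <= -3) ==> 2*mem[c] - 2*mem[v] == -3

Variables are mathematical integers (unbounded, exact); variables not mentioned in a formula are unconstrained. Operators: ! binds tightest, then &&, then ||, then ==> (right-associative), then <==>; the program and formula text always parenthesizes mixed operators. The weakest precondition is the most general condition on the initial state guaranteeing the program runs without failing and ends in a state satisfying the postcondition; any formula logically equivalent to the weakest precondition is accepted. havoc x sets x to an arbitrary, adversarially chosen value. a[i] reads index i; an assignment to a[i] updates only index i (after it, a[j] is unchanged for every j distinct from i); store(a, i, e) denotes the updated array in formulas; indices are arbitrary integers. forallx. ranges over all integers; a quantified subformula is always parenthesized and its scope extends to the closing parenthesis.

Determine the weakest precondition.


Working backward. After the program, the postcondition (e + 6 == -1 && 2*val + 2 <= -3) ==> 2*mem[c] - 2*mem[v] == -3 must hold; in canonical form it is (e == -7 && 2*val <= -5) ==> 2*mem[c] == 2*mem[v] - 3.
Before mem[v] := c: (e == -7 && 2*val <= -5) ==> 2*store(mem, v, c)[c] == 2*store(mem, v, c)[v] - 3
Before mem[val] := 2*val - 8: (e == -7 && 2*val <= -5) ==> 2*store(store(mem, val, 2*val - 8), v, c)[c] == 2*store(store(mem, val, 2*val - 8), v, c)[v] - 3
Then branch requires forall v_1. ((mem[val + 3] == -7 && 2*val <= -5) ==> 2*store(store(mem, val, 2*val - 8), v_1, c)[c] == 2*store(store(mem, val, 2*val - 8), v_1, c)[v_1] - 3); else branch requires (e == -7 && 2*val <= -5) ==> 2*store(store(mem, val, 2*val - 8), v, mem[v] + v)[mem[v] + v] == 2*store(store(mem, val, 2*val - 8), v, mem[v] + v)[v] - 3.
Before the if: ((3*e == 3 && v >= 4) ==> (forall v_1. ((mem[val + 3] == -7 && 2*val <= -5) ==> 2*store(store(mem, val, 2*val - 8), v_1, c)[c] == 2*store(store(mem, val, 2*val - 8), v_1, c)[v_1] - 3))) && ((!(3*e == 3 && v >= 4)) ==> ((e == -7 && 2*val <= -5) ==> 2*store(store(mem, val, 2*val - 8), v, mem[v] + v)[mem[v] + v] == 2*store(store(mem, val, 2*val - 8), v, mem[v] + v)[v] - 3))
Answer: WP = ((3*e == 3 && v >= 4) ==> (forall v_1. ((mem[val + 3] == -7 && 2*val <= -5) ==> 2*store(store(mem, val, 2*val - 8), v_1, c)[c] == 2*store(store(mem, val, 2*val - 8), v_1, c)[v_1] - 3))) && ((!(3*e == 3 && v >= 4)) ==> ((e == -7 && 2*val <= -5) ==> 2*store(store(mem, val, 2*val - 8), v, mem[v] + v)[mem[v] + v] == 2*store(store(mem, val, 2*val - 8), v, mem[v] + v)[v] - 3))


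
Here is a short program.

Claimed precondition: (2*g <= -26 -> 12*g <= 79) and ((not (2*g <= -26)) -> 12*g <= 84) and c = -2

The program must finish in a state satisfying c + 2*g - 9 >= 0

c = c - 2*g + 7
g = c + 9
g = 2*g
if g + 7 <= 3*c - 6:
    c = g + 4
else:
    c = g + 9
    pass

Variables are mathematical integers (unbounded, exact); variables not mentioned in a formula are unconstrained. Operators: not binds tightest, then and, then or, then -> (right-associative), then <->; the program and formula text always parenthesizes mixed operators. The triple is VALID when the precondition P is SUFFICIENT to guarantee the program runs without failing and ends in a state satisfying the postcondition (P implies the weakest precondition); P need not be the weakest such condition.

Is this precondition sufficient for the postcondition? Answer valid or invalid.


Working backward. After the program, the postcondition c + 2*g - 9 >= 0 must hold; in canonical form it is c + 2*g >= 9.
Then branch requires 3*g >= 5; else branch requires 3*g >= 0.
Before the if: (g <= 3*c - 13 -> 3*g >= 5) and ((not (g <= 3*c - 13)) -> 3*g >= 0)
Before g := 2*g: (2*g <= 3*c - 13 -> 6*g >= 5) and ((not (2*g <= 3*c - 13)) -> 6*g >= 0)
Before g := c + 9: (c >= 31 -> 6*c >= -49) and ((not (c >= 31)) -> 6*c >= -54)
Before c := c - 2*g + 7: (c >= 2*g + 24 -> 6*c >= 12*g - 91) and ((not (c >= 2*g + 24)) -> 6*c >= 12*g - 96)
The weakest precondition is (c >= 2*g + 24 -> 6*c >= 12*g - 91) and ((not (c >= 2*g + 24)) -> 6*c >= 12*g - 96).
Check whether (2*g <= -26 -> 12*g <= 79) and ((not (2*g <= -26)) -> 12*g <= 84) and c = -2 implies it.
Every state satisfying the precondition satisfies the weakest precondition: the implication holds.
Answer: valid


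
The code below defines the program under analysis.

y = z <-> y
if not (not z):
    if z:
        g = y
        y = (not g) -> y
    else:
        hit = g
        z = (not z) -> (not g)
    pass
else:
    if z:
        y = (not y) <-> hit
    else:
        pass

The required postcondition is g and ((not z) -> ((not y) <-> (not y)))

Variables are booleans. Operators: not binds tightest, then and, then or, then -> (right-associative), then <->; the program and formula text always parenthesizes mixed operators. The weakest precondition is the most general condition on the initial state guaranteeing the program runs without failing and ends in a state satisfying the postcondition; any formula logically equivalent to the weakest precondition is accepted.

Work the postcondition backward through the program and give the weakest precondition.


Working backward. After the program, the postcondition g and ((not z) -> ((not y) <-> (not y))) must hold; in canonical form it is g.
Then branch requires (z -> y) and ((not z) -> g); else branch requires (z -> g) and ((not z) -> g).
Before the if: (z -> ((z -> y) and ((not z) -> g))) and ((not z) -> ((z -> g) and ((not z) -> g)))
Before y := z <-> y: (z -> ((z -> (z <-> y)) and ((not z) -> g))) and ((not z) -> ((z -> g) and ((not z) -> g)))
Answer: WP = (z -> ((z -> (z <-> y)) and ((not z) -> g))) and ((not z) -> ((z -> g) and ((not z) -> g)))


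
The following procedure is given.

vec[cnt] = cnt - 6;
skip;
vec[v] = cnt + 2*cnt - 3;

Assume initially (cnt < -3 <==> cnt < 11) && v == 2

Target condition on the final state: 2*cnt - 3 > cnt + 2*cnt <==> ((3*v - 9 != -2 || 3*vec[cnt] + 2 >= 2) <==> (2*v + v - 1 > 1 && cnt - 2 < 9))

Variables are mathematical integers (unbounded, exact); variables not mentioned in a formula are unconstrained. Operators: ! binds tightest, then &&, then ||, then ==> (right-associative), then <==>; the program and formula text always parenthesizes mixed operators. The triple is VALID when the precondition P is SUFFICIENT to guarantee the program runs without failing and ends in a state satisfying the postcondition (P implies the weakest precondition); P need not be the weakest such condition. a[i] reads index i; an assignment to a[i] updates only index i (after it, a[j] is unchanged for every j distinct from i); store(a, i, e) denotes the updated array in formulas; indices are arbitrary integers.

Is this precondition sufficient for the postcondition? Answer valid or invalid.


Working backward. After the program, the postcondition 2*cnt - 3 > cnt + 2*cnt <==> ((3*v - 9 != -2 || 3*vec[cnt] + 2 >= 2) <==> (2*v + v - 1 > 1 && cnt - 2 < 9)) must hold; in canonical form it is cnt < -3 <==> ((3*v != 7 || 3*vec[cnt] >= 0) <==> (3*v > 2 && cnt < 11)).
Before vec[v] := cnt + 2*cnt - 3: cnt < -3 <==> ((3*v != 7 || 3*store(vec, v, 3*cnt - 3)[cnt] >= 0) <==> (3*v > 2 && cnt < 11))
Before skip: cnt < -3 <==> ((3*v != 7 || 3*store(vec, v, 3*cnt - 3)[cnt] >= 0) <==> (3*v > 2 && cnt < 11))
Before vec[cnt] := cnt - 6: cnt < -3 <==> ((3*v != 7 || 3*store(store(vec, cnt, cnt - 6), v, 3*cnt - 3)[cnt] >= 0) <==> (3*v > 2 && cnt < 11))
The weakest precondition is cnt < -3 <==> ((3*v != 7 || 3*store(store(vec, cnt, cnt - 6), v, 3*cnt - 3)[cnt] >= 0) <==> (3*v > 2 && cnt < 11)).
Check whether (cnt < -3 <==> cnt < 11) && v == 2 implies it.
Every state satisfying the precondition satisfies the weakest precondition: the implication holds.
Answer: valid


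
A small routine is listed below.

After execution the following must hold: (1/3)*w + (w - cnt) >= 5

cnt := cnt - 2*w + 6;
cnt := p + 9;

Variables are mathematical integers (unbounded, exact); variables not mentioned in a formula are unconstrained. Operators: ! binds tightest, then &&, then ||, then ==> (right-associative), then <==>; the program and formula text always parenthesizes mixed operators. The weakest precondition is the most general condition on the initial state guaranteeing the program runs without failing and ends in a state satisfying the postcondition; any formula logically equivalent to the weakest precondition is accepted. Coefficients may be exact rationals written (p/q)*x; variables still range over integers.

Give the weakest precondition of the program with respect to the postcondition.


Working backward. After the program, the postcondition (1/3)*w + (w - cnt) >= 5 must hold; in canonical form it is (4/3)*w >= cnt + 5.
Before cnt := p + 9: (4/3)*w >= p + 14
Before cnt := cnt - 2*w + 6: (4/3)*w >= p + 14
Answer: WP = (4/3)*w >= p + 14


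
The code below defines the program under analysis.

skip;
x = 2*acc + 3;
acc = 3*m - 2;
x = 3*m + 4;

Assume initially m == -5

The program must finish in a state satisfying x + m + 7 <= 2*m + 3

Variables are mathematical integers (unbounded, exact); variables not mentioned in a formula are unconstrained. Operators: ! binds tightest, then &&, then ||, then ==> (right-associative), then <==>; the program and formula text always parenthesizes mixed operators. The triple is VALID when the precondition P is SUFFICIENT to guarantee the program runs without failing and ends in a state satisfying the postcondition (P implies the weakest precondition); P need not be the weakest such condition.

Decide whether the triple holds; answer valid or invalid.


Working backward. After the program, the postcondition x + m + 7 <= 2*m + 3 must hold; in canonical form it is x <= m - 4.
Before x := 3*m + 4: 2*m <= -8
Before acc := 3*m - 2: 2*m <= -8
Before x := 2*acc + 3: 2*m <= -8
Before skip: 2*m <= -8
The weakest precondition is 2*m <= -8.
Check whether m == -5 implies it.
Every state satisfying the precondition satisfies the weakest precondition: the implication holds.
Answer: valid


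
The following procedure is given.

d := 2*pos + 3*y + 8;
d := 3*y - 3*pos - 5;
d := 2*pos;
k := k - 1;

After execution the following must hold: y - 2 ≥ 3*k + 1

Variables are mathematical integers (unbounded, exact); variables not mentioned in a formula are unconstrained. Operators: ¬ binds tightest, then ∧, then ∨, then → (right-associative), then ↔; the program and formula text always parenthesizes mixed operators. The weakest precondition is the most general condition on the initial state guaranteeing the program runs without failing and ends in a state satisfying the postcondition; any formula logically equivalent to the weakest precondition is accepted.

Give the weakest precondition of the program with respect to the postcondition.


Working backward. After the program, the postcondition y - 2 ≥ 3*k + 1 must hold; in canonical form it is y ≥ 3*k + 3.
Before k := k - 1: y ≥ 3*k
Before d := 2*pos: y ≥ 3*k
Before d := 3*y - 3*pos - 5: y ≥ 3*k
Before d := 2*pos + 3*y + 8: y ≥ 3*k
Answer: WP = y ≥ 3*k


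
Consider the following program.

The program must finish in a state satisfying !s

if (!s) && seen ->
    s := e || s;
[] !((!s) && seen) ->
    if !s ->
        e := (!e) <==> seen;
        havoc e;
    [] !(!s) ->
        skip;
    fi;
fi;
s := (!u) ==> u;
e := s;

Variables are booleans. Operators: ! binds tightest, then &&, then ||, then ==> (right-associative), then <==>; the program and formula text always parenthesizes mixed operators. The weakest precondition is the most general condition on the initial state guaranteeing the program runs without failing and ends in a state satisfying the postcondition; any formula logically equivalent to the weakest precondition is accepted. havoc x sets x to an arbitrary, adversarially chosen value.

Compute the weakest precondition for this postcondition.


Working backward. After the program, !s must hold.
Before e := s: !s
Before s := (!u) ==> u: !((!u) ==> u)
Then branch requires !((!u) ==> u); else branch requires ((!s) ==> (!((!u) ==> u))) && (s ==> (!((!u) ==> u))).
Before the if: (((!s) && seen) ==> (!((!u) ==> u))) && ((!((!s) && seen)) ==> (((!s) ==> (!((!u) ==> u))) && (s ==> (!((!u) ==> u)))))
Answer: WP = (((!s) && seen) ==> (!((!u) ==> u))) && ((!((!s) && seen)) ==> (((!s) ==> (!((!u) ==> u))) && (s ==> (!((!u) ==> u)))))


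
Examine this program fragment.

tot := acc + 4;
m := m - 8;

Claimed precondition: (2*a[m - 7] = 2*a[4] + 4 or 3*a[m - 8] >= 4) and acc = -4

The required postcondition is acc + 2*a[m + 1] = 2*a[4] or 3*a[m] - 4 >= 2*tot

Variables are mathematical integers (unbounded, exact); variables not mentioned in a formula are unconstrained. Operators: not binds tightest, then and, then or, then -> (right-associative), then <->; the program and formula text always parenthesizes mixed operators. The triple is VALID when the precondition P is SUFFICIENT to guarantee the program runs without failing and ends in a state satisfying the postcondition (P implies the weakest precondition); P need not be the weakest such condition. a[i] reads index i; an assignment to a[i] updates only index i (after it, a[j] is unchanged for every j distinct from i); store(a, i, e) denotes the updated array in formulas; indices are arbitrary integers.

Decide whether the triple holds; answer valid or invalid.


Working backward. After the program, the postcondition acc + 2*a[m + 1] = 2*a[4] or 3*a[m] - 4 >= 2*tot must hold; in canonical form it is 2*a[m + 1] + acc = 2*a[4] or 3*a[m] >= 2*tot + 4.
Before m := m - 8: 2*a[m - 7] + acc = 2*a[4] or 3*a[m - 8] >= 2*tot + 4
Before tot := acc + 4: 2*a[m - 7] + acc = 2*a[4] or 3*a[m - 8] >= 2*acc + 12
The weakest precondition is 2*a[m - 7] + acc = 2*a[4] or 3*a[m - 8] >= 2*acc + 12.
Check whether (2*a[m - 7] = 2*a[4] + 4 or 3*a[m - 8] >= 4) and acc = -4 implies it.
Every state satisfying the precondition satisfies the weakest precondition: the implication holds.
Answer: valid


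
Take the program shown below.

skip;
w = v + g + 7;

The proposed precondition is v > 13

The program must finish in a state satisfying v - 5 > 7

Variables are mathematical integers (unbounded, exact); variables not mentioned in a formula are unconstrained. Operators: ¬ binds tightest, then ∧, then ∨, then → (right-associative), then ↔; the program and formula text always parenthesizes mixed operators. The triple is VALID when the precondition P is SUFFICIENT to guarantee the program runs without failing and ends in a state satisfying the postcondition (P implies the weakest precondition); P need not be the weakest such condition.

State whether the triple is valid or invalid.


Working backward. After the program, the postcondition v - 5 > 7 must hold; in canonical form it is v > 12.
Before w := v + g + 7: v > 12
Before skip: v > 12
The weakest precondition is v > 12.
Check whether v > 13 implies it.
Every state satisfying the precondition satisfies the weakest precondition: the implication holds.
Answer: valid


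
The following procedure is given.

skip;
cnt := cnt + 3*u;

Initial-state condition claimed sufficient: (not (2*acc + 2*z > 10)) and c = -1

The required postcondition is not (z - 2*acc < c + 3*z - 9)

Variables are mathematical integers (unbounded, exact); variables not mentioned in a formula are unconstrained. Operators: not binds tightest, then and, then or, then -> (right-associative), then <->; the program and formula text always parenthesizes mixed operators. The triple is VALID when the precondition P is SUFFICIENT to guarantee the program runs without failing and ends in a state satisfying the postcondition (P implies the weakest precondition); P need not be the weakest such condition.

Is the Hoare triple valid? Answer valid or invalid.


Working backward. After the program, the postcondition not (z - 2*acc < c + 3*z - 9) must hold; in canonical form it is not (2*acc + c + 2*z > 9).
Before cnt := cnt + 3*u: not (2*acc + c + 2*z > 9)
Before skip: not (2*acc + c + 2*z > 9)
The weakest precondition is not (2*acc + c + 2*z > 9).
Check whether (not (2*acc + 2*z > 10)) and c = -1 implies it.
Every state satisfying the precondition satisfies the weakest precondition: the implication holds.
Answer: valid


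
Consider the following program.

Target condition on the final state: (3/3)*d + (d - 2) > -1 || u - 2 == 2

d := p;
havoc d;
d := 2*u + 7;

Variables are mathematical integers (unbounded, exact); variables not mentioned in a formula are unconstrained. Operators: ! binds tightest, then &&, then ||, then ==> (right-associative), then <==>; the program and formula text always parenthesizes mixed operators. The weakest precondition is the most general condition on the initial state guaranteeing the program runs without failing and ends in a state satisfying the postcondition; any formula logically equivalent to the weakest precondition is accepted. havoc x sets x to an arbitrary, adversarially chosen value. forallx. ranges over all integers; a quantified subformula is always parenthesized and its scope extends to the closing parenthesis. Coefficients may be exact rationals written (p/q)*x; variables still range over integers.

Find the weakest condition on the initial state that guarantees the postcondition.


Working backward. After the program, the postcondition (3/3)*d + (d - 2) > -1 || u - 2 == 2 must hold; in canonical form it is 2*d > 1 || u == 4.
Before d := 2*u + 7: 4*u > -13 || u == 4
Before havoc d: 4*u > -13 || u == 4
Before d := p: 4*u > -13 || u == 4
Answer: WP = 4*u > -13 || u == 4


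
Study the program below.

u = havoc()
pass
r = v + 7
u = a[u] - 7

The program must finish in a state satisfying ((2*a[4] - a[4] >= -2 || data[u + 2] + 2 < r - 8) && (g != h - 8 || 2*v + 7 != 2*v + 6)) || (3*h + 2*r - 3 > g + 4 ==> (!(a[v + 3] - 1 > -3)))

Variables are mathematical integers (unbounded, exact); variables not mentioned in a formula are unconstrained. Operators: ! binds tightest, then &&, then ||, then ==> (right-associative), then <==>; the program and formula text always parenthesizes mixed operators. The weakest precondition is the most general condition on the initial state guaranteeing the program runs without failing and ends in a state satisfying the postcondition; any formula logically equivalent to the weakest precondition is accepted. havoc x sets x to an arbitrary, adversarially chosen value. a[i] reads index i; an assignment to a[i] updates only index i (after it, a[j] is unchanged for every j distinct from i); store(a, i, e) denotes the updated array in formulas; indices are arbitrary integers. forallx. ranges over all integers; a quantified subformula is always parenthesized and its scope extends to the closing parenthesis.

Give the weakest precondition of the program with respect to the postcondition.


Working backward. After the program, the postcondition ((2*a[4] - a[4] >= -2 || data[u + 2] + 2 < r - 8) && (g != h - 8 || 2*v + 7 != 2*v + 6)) || (3*h + 2*r - 3 > g + 4 ==> (!(a[v + 3] - 1 > -3))) must hold; in canonical form it is a[4] >= -2 || data[u + 2] < r - 10 || (3*h + 2*r > g + 7 ==> (!(a[v + 3] > -2))).
Before u := a[u] - 7: a[4] >= -2 || data[a[u] - 5] < r - 10 || (3*h + 2*r > g + 7 ==> (!(a[v + 3] > -2)))
Before r := v + 7: a[4] >= -2 || data[a[u] - 5] < v - 3 || (3*h + 2*v > g - 7 ==> (!(a[v + 3] > -2)))
Before skip: a[4] >= -2 || data[a[u] - 5] < v - 3 || (3*h + 2*v > g - 7 ==> (!(a[v + 3] > -2)))
Before havoc u: forall u_1. (a[4] >= -2 || data[a[u_1] - 5] < v - 3 || (3*h + 2*v > g - 7 ==> (!(a[v + 3] > -2))))
Answer: WP = forall u_1. (a[4] >= -2 || data[a[u_1] - 5] < v - 3 || (3*h + 2*v > g - 7 ==> (!(a[v + 3] > -2))))


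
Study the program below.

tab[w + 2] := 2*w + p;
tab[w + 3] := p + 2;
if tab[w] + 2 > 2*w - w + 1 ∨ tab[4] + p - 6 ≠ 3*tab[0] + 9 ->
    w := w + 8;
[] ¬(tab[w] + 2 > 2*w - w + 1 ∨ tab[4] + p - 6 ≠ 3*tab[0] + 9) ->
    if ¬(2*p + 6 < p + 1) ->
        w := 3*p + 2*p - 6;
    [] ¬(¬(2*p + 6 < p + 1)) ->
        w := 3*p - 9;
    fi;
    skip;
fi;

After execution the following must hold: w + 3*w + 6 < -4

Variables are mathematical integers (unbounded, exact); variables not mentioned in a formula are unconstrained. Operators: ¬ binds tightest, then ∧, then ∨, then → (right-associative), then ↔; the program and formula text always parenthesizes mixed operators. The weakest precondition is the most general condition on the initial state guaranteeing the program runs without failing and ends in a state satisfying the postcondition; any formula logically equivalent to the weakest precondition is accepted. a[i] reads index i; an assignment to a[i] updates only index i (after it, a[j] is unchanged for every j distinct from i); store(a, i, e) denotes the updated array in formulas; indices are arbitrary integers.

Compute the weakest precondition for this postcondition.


Working backward. After the program, the postcondition w + 3*w + 6 < -4 must hold; in canonical form it is 4*w < -10.
Then branch requires 4*w < -42; else branch requires ((¬(p < -5)) → 20*p < 14) ∧ (p < -5 → 12*p < 26).
Before the if: ((tab[w] > w - 1 ∨ tab[4] + p ≠ 3*tab[0] + 15) → 4*w < -42) ∧ ((¬(tab[w] > w - 1 ∨ tab[4] + p ≠ 3*tab[0] + 15)) → (((¬(p < -5)) → 20*p < 14) ∧ (p < -5 → 12*p < 26)))
Before tab[w + 3] := p + 2: ((store(tab, w + 3, p + 2)[w] > w - 1 ∨ store(tab, w + 3, p + 2)[4] + p ≠ 3*store(tab, w + 3, p + 2)[0] + 15) → 4*w < -42) ∧ ((¬(store(tab, w + 3, p + 2)[w] > w - 1 ∨ store(tab, w + 3, p + 2)[4] + p ≠ 3*store(tab, w + 3, p + 2)[0] + 15)) → (((¬(p < -5)) → 20*p < 14) ∧ (p < -5 → 12*p < 26)))
Before tab[w + 2] := 2*w + p: ((store(store(tab, w + 2, p + 2*w), w + 3, p + 2)[w] > w - 1 ∨ store(store(tab, w + 2, p + 2*w), w + 3, p + 2)[4] + p ≠ 3*store(store(tab, w + 2, p + 2*w), w + 3, p + 2)[0] + 15) → 4*w < -42) ∧ ((¬(store(store(tab, w + 2, p + 2*w), w + 3, p + 2)[w] > w - 1 ∨ store(store(tab, w + 2, p + 2*w), w + 3, p + 2)[4] + p ≠ 3*store(store(tab, w + 2, p + 2*w), w + 3, p + 2)[0] + 15)) → (((¬(p < -5)) → 20*p < 14) ∧ (p < -5 → 12*p < 26)))
Answer: WP = ((store(store(tab, w + 2, p + 2*w), w + 3, p + 2)[w] > w - 1 ∨ store(store(tab, w + 2, p + 2*w), w + 3, p + 2)[4] + p ≠ 3*store(store(tab, w + 2, p + 2*w), w + 3, p + 2)[0] + 15) → 4*w < -42) ∧ ((¬(store(store(tab, w + 2, p + 2*w), w + 3, p + 2)[w] > w - 1 ∨ store(store(tab, w + 2, p + 2*w), w + 3, p + 2)[4] + p ≠ 3*store(store(tab, w + 2, p + 2*w), w + 3, p + 2)[0] + 15)) → (((¬(p < -5)) → 20*p < 14) ∧ (p < -5 → 12*p < 26)))


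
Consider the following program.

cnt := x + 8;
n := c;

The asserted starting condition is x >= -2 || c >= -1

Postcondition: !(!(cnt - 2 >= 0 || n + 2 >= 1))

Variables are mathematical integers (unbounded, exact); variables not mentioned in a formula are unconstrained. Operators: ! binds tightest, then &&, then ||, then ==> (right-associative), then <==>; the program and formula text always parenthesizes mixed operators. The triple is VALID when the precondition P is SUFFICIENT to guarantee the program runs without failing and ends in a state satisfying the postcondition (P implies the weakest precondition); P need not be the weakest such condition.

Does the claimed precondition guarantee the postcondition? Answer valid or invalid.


Working backward. After the program, the postcondition !(!(cnt - 2 >= 0 || n + 2 >= 1)) must hold; in canonical form it is cnt >= 2 || n >= -1.
Before n := c: cnt >= 2 || c >= -1
Before cnt := x + 8: x >= -6 || c >= -1
The weakest precondition is x >= -6 || c >= -1.
Check whether x >= -2 || c >= -1 implies it.
Every state satisfying the precondition satisfies the weakest precondition: the implication holds.
Answer: valid


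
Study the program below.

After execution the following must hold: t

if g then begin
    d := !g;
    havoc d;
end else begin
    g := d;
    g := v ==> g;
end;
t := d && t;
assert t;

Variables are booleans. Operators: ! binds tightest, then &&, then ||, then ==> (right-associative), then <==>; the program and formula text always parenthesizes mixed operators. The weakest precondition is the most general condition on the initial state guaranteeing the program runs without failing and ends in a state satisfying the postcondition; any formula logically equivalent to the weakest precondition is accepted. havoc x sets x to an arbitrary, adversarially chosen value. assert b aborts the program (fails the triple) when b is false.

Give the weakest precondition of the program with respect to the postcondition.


Working backward. After the program, t must hold.
Before assert t: t
Before t := d && t: d && t
Then branch requires false; else branch requires d && t.
Before the if: (!g) && ((!g) ==> (d && t))
Answer: WP = (!g) && ((!g) ==> (d && t))


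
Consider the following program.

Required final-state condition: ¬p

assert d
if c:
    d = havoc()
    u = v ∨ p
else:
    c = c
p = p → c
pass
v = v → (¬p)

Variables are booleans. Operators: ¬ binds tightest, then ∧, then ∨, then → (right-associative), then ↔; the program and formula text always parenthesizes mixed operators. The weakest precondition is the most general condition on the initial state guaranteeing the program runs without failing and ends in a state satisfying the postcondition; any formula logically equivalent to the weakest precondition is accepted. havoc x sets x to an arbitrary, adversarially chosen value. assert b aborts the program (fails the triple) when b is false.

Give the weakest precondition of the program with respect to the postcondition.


Working backward. After the program, ¬p must hold.
Before v := v → (¬p): ¬p
Before skip: ¬p
Before p := p → c: ¬(p → c)
Then branch requires ¬(p → c); else branch requires ¬(p → c).
Before the if: (c → (¬(p → c))) ∧ ((¬c) → (¬(p → c)))
Before assert d: d ∧ (c → (¬(p → c))) ∧ ((¬c) → (¬(p → c)))
Answer: WP = d ∧ (c → (¬(p → c))) ∧ ((¬c) → (¬(p → c)))


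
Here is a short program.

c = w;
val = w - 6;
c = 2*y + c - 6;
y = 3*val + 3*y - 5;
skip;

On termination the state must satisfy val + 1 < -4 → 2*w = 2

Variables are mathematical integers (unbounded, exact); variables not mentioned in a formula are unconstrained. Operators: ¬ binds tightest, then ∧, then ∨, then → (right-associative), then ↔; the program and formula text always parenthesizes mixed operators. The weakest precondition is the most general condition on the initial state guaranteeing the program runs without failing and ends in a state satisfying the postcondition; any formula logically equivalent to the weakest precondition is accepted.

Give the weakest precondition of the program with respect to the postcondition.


Working backward. After the program, the postcondition val + 1 < -4 → 2*w = 2 must hold; in canonical form it is val < -5 → 2*w = 2.
Before skip: val < -5 → 2*w = 2
Before y := 3*val + 3*y - 5: val < -5 → 2*w = 2
Before c := 2*y + c - 6: val < -5 → 2*w = 2
Before val := w - 6: w < 1 → 2*w = 2
Before c := w: w < 1 → 2*w = 2
Answer: WP = w < 1 → 2*w = 2


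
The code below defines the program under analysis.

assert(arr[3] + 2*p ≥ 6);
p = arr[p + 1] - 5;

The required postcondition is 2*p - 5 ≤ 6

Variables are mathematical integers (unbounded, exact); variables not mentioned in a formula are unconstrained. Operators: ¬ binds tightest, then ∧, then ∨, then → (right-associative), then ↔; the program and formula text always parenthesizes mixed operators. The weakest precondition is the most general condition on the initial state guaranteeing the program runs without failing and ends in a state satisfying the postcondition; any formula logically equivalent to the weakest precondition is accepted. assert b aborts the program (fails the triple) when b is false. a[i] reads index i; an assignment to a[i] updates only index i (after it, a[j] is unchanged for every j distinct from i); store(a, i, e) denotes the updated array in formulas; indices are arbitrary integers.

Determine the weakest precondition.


Working backward. After the program, the postcondition 2*p - 5 ≤ 6 must hold; in canonical form it is 2*p ≤ 11.
Before p := arr[p + 1] - 5: 2*arr[p + 1] ≤ 21
Before assert arr[3] + 2*p ≥ 6: arr[3] + 2*p ≥ 6 ∧ 2*arr[p + 1] ≤ 21
Answer: WP = arr[3] + 2*p ≥ 6 ∧ 2*arr[p + 1] ≤ 21
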